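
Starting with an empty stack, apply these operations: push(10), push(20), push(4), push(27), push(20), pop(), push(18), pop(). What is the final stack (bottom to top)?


push(10) -> [10]
push(20) -> [10, 20]
push(4) -> [10, 20, 4]
push(27) -> [10, 20, 4, 27]
push(20) -> [10, 20, 4, 27, 20]
pop() returns 20 -> [10, 20, 4, 27]
push(18) -> [10, 20, 4, 27, 18]
pop() returns 18 -> [10, 20, 4, 27]
Final stack (bottom to top): [10, 20, 4, 27]


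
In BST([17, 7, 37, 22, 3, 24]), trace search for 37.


BST root = 17
Search for 37: compare at each node
Path: [17, 37]


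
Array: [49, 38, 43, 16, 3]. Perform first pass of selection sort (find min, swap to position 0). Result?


After one pass: [3, 38, 43, 16, 49]


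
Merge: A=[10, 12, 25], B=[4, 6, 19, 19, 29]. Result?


Compare heads, take smaller each step.
Merged: [4, 6, 10, 12, 19, 19, 25, 29]


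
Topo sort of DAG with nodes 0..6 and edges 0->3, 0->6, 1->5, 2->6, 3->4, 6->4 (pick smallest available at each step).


Kahn's algorithm, process smallest node first
Order: [0, 1, 2, 3, 5, 6, 4]


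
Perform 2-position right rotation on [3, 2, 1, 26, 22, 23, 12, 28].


Right rotate by 2: [12, 28, 3, 2, 1, 26, 22, 23]


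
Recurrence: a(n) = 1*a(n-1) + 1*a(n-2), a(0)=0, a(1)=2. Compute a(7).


Build bottom-up:
...a(5)=10, a(6)=16, a(7)=1*16+1*10=26


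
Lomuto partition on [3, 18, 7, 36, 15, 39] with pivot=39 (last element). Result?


Elements <= 39 go left of pivot.
Result: [3, 18, 7, 36, 15, 39], pivot at index 5


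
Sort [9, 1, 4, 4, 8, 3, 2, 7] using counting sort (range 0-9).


Count array: [0, 1, 1, 1, 2, 0, 0, 1, 1, 1]
Reconstruct: [1, 2, 3, 4, 4, 7, 8, 9]


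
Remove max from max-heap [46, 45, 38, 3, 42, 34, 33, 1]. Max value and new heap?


Max = 46
Replace root with last, heapify down
Resulting heap: [45, 42, 38, 3, 1, 34, 33]


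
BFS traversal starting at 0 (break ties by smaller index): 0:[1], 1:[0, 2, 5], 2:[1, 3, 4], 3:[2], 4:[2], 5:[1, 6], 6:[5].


BFS queue: start with [0]
Visit order: [0, 1, 2, 5, 3, 4, 6]


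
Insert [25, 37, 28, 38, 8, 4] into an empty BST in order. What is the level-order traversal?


Root = 25; build tree by BST insertion.
Level-Order traversal: [25, 8, 37, 4, 28, 38]


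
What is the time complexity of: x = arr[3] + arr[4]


Analysis: constant-time operation, no loop
Complexity: O(1)


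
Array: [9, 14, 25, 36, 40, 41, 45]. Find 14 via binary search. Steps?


Search for 14:
[0,6] mid=3 arr[3]=36
[0,2] mid=1 arr[1]=14
Total: 2 comparisons


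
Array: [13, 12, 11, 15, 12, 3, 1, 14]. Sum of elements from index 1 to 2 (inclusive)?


Prefix sums: [0, 13, 25, 36, 51, 63, 66, 67, 81]
Sum[1..2] = prefix[3] - prefix[1] = 36 - 13 = 23


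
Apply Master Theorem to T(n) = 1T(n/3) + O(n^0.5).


a=1, b=3, c=0.5. log_3(1)=0 < c=0.5. Case 3: O(n^c) = O(sqrt(n))
Complexity: O(sqrt(n))


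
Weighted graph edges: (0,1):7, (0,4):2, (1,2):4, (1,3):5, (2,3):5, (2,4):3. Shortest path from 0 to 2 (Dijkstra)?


Dijkstra from 0:
Distances: {0: 0, 1: 7, 2: 5, 3: 10, 4: 2}
Shortest distance to 2 = 5, path = [0, 4, 2]


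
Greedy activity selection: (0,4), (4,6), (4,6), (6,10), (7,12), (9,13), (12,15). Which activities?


Greedy: pick earliest-ending, then skip overlaps.
Selected (4 activities): [(0, 4), (4, 6), (6, 10), (12, 15)]


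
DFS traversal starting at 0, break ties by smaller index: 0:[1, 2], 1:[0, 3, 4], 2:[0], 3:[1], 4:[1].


DFS stack-based: start with [0]
Visit order: [0, 1, 3, 4, 2]


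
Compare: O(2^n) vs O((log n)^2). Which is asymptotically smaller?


polylogarithmic grows slower than exponential
O((log n)^2) is asymptotically smaller; O(2^n) grows faster


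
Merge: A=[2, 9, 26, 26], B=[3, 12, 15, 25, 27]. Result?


Compare heads, take smaller each step.
Merged: [2, 3, 9, 12, 15, 25, 26, 26, 27]


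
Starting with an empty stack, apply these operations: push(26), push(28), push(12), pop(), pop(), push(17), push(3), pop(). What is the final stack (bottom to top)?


push(26) -> [26]
push(28) -> [26, 28]
push(12) -> [26, 28, 12]
pop() returns 12 -> [26, 28]
pop() returns 28 -> [26]
push(17) -> [26, 17]
push(3) -> [26, 17, 3]
pop() returns 3 -> [26, 17]
Final stack (bottom to top): [26, 17]


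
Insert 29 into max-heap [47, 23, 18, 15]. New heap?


Append 29: [47, 23, 18, 15, 29]
Bubble up: swap idx 4(29) with idx 1(23)
Result: [47, 29, 18, 15, 23]


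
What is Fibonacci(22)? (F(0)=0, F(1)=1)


F(n)=F(n-1)+F(n-2)
...F(20)=6765, F(21)=10946, F(22)=17711


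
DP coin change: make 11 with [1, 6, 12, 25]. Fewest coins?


dp[0]=0; dp[i]=1+min(dp[i-c] for c in coins)
...dp[6]=1, dp[7]=2, dp[8]=3, dp[9]=4, dp[10]=5, dp[11]=6
Minimum coins for 11 = 6


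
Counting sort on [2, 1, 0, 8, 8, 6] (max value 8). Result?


Count array: [1, 1, 1, 0, 0, 0, 1, 0, 2]
Reconstruct: [0, 1, 2, 6, 8, 8]


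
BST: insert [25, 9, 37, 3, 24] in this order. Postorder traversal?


Root = 25; build tree by BST insertion.
Postorder traversal: [3, 24, 9, 37, 25]


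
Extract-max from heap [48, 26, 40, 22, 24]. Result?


Max = 48
Replace root with last, heapify down
Resulting heap: [40, 26, 24, 22]


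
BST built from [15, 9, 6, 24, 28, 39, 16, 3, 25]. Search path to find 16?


BST root = 15
Search for 16: compare at each node
Path: [15, 24, 16]


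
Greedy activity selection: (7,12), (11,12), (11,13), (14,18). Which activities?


Greedy: pick earliest-ending, then skip overlaps.
Selected (2 activities): [(7, 12), (14, 18)]


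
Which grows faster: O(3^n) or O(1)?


constant grows slower than exponential (base 3)
O(1) is asymptotically smaller; O(3^n) grows faster


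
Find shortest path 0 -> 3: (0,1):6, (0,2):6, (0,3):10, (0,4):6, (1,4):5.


Dijkstra from 0:
Distances: {0: 0, 1: 6, 2: 6, 3: 10, 4: 6}
Shortest distance to 3 = 10, path = [0, 3]


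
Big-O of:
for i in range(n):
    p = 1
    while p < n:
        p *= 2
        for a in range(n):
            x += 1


Per nesting level: O(n) * O(log n) * O(n) = O(n^2 log n)
Complexity: O(n^2 log n)


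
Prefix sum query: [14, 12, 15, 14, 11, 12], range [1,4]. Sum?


Prefix sums: [0, 14, 26, 41, 55, 66, 78]
Sum[1..4] = prefix[5] - prefix[1] = 66 - 14 = 52


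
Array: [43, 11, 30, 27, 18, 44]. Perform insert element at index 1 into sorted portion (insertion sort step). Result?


After one pass: [11, 43, 30, 27, 18, 44]


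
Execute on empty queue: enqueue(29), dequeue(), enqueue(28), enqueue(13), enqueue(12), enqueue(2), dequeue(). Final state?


enqueue(29) -> [29]
dequeue() returns 29 -> []
enqueue(28) -> [28]
enqueue(13) -> [28, 13]
enqueue(12) -> [28, 13, 12]
enqueue(2) -> [28, 13, 12, 2]
dequeue() returns 28 -> [13, 12, 2]
Final queue (front to back): [13, 12, 2]


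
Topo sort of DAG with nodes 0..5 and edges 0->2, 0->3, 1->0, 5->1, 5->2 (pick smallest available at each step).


Kahn's algorithm, process smallest node first
Order: [4, 5, 1, 0, 2, 3]


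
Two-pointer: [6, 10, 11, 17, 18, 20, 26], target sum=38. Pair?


Two pointers: lo=0, hi=6
Found pair: (18, 20) summing to 38


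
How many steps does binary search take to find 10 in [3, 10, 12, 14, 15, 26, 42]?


Search for 10:
[0,6] mid=3 arr[3]=14
[0,2] mid=1 arr[1]=10
Total: 2 comparisons


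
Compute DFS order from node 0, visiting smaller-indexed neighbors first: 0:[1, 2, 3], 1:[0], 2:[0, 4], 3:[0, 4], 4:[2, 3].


DFS stack-based: start with [0]
Visit order: [0, 1, 2, 4, 3]


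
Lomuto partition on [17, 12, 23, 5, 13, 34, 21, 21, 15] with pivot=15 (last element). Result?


Elements <= 15 go left of pivot.
Result: [12, 5, 13, 15, 23, 34, 21, 21, 17], pivot at index 3


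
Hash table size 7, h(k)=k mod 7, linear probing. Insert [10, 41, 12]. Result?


Insertions: 10->slot 3; 41->slot 6; 12->slot 5
Table: [None, None, None, 10, None, 12, 41]


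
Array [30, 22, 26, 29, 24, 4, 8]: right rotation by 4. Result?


Right rotate by 4: [29, 24, 4, 8, 30, 22, 26]


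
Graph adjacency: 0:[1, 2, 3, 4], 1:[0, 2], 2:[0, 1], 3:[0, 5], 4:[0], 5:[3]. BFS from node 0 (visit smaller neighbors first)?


BFS queue: start with [0]
Visit order: [0, 1, 2, 3, 4, 5]


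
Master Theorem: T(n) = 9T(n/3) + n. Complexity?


a=9, b=3, c=1. log_3(9)=2 > c=1. Case 1: O(n^log_b(a)) = O(n^2)
Complexity: O(n^2)


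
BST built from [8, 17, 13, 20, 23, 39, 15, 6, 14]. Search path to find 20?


BST root = 8
Search for 20: compare at each node
Path: [8, 17, 20]


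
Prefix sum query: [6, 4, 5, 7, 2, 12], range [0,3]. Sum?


Prefix sums: [0, 6, 10, 15, 22, 24, 36]
Sum[0..3] = prefix[4] - prefix[0] = 22 - 0 = 22


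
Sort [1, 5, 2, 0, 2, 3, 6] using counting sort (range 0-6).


Count array: [1, 1, 2, 1, 0, 1, 1]
Reconstruct: [0, 1, 2, 2, 3, 5, 6]


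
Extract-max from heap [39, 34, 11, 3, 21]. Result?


Max = 39
Replace root with last, heapify down
Resulting heap: [34, 21, 11, 3]


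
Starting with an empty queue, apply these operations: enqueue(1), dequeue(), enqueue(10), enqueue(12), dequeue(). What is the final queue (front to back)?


enqueue(1) -> [1]
dequeue() returns 1 -> []
enqueue(10) -> [10]
enqueue(12) -> [10, 12]
dequeue() returns 10 -> [12]
Final queue (front to back): [12]


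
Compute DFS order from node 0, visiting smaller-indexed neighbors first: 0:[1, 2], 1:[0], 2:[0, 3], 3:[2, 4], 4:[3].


DFS stack-based: start with [0]
Visit order: [0, 1, 2, 3, 4]


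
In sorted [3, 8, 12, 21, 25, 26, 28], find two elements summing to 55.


Two pointers: lo=0, hi=6
No pair sums to 55


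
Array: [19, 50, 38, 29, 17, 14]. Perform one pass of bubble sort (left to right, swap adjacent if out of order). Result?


After one pass: [19, 38, 29, 17, 14, 50]


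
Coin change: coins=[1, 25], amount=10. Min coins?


dp[0]=0; dp[i]=1+min(dp[i-c] for c in coins)
...dp[5]=5, dp[6]=6, dp[7]=7, dp[8]=8, dp[9]=9, dp[10]=10
Minimum coins for 10 = 10


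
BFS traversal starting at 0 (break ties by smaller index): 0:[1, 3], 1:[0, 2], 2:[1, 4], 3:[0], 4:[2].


BFS queue: start with [0]
Visit order: [0, 1, 3, 2, 4]


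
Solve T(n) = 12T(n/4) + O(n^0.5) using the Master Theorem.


a=12, b=4, c=0.5. log_4(12)=1.792 > c=0.5. Case 1: O(n^log_b(a)) = O(n^1.792)
Complexity: O(n^1.792)


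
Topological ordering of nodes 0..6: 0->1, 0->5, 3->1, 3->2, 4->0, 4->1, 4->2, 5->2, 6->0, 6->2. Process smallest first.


Kahn's algorithm, process smallest node first
Order: [3, 4, 6, 0, 1, 5, 2]


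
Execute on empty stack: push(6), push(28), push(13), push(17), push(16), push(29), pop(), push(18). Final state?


push(6) -> [6]
push(28) -> [6, 28]
push(13) -> [6, 28, 13]
push(17) -> [6, 28, 13, 17]
push(16) -> [6, 28, 13, 17, 16]
push(29) -> [6, 28, 13, 17, 16, 29]
pop() returns 29 -> [6, 28, 13, 17, 16]
push(18) -> [6, 28, 13, 17, 16, 18]
Final stack (bottom to top): [6, 28, 13, 17, 16, 18]


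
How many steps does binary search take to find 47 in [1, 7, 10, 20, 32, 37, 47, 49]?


Search for 47:
[0,7] mid=3 arr[3]=20
[4,7] mid=5 arr[5]=37
[6,7] mid=6 arr[6]=47
Total: 3 comparisons


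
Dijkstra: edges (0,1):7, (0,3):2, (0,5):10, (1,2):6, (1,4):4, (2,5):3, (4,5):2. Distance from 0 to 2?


Dijkstra from 0:
Distances: {0: 0, 1: 7, 2: 13, 3: 2, 4: 11, 5: 10}
Shortest distance to 2 = 13, path = [0, 1, 2]


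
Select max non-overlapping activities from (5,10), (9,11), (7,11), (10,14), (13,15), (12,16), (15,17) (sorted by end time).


Greedy: pick earliest-ending, then skip overlaps.
Selected (3 activities): [(5, 10), (10, 14), (15, 17)]


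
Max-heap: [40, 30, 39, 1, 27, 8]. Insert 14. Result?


Append 14: [40, 30, 39, 1, 27, 8, 14]
Bubble up: no swaps needed
Result: [40, 30, 39, 1, 27, 8, 14]


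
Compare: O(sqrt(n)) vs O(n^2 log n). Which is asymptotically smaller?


sublinear grows slower than n^2 log n
O(sqrt(n)) is asymptotically smaller; O(n^2 log n) grows faster


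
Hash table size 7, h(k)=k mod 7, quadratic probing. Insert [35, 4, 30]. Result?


Insertions: 35->slot 0; 4->slot 4; 30->slot 2
Table: [35, None, 30, None, 4, None, None]


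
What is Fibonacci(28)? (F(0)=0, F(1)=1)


F(n)=F(n-1)+F(n-2)
...F(26)=121393, F(27)=196418, F(28)=317811


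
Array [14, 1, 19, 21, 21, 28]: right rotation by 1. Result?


Right rotate by 1: [28, 14, 1, 19, 21, 21]


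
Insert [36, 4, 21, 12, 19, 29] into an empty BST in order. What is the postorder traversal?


Root = 36; build tree by BST insertion.
Postorder traversal: [19, 12, 29, 21, 4, 36]


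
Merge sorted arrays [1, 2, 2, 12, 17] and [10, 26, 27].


Compare heads, take smaller each step.
Merged: [1, 2, 2, 10, 12, 17, 26, 27]


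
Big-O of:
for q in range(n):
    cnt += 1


Per nesting level: O(n) = O(n)
Complexity: O(n)


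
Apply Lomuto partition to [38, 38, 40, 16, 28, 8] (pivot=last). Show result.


Elements <= 8 go left of pivot.
Result: [8, 38, 40, 16, 28, 38], pivot at index 0


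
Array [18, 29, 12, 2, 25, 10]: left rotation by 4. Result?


Left rotate by 4: [25, 10, 18, 29, 12, 2]


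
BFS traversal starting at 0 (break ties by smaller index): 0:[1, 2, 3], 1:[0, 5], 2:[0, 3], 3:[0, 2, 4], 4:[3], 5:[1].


BFS queue: start with [0]
Visit order: [0, 1, 2, 3, 5, 4]


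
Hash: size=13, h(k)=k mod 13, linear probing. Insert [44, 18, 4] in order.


Insertions: 44->slot 5; 18->slot 6; 4->slot 4
Table: [None, None, None, None, 4, 44, 18, None, None, None, None, None, None]


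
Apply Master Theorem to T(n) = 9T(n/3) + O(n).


a=9, b=3, c=1. log_3(9)=2 > c=1. Case 1: O(n^log_b(a)) = O(n^2)
Complexity: O(n^2)


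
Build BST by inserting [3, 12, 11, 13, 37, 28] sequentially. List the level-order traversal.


Root = 3; build tree by BST insertion.
Level-Order traversal: [3, 12, 11, 13, 37, 28]


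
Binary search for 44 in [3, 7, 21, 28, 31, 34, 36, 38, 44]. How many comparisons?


Search for 44:
[0,8] mid=4 arr[4]=31
[5,8] mid=6 arr[6]=36
[7,8] mid=7 arr[7]=38
[8,8] mid=8 arr[8]=44
Total: 4 comparisons


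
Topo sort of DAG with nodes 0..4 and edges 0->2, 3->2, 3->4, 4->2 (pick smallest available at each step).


Kahn's algorithm, process smallest node first
Order: [0, 1, 3, 4, 2]


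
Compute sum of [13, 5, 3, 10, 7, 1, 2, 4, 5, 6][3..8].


Prefix sums: [0, 13, 18, 21, 31, 38, 39, 41, 45, 50, 56]
Sum[3..8] = prefix[9] - prefix[3] = 50 - 21 = 29


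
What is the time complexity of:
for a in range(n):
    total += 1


Per nesting level: O(n) = O(n)
Complexity: O(n)


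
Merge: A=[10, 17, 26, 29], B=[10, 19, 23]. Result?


Compare heads, take smaller each step.
Merged: [10, 10, 17, 19, 23, 26, 29]


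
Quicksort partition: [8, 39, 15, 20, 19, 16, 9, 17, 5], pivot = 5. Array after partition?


Elements <= 5 go left of pivot.
Result: [5, 39, 15, 20, 19, 16, 9, 17, 8], pivot at index 0


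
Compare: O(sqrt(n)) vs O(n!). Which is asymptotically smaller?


sublinear grows slower than factorial
O(sqrt(n)) is asymptotically smaller; O(n!) grows faster


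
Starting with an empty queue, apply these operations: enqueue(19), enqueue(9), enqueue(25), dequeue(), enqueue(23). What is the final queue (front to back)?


enqueue(19) -> [19]
enqueue(9) -> [19, 9]
enqueue(25) -> [19, 9, 25]
dequeue() returns 19 -> [9, 25]
enqueue(23) -> [9, 25, 23]
Final queue (front to back): [9, 25, 23]


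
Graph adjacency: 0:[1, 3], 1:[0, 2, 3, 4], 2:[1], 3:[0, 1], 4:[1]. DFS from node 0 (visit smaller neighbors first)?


DFS stack-based: start with [0]
Visit order: [0, 1, 2, 3, 4]


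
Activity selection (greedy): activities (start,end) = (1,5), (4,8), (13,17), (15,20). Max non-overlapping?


Greedy: pick earliest-ending, then skip overlaps.
Selected (2 activities): [(1, 5), (13, 17)]


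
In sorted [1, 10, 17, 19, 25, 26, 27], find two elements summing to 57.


Two pointers: lo=0, hi=6
No pair sums to 57


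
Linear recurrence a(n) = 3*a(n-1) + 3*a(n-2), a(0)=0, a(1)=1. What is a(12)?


Build bottom-up:
...a(10)=133893, a(11)=507627, a(12)=3*507627+3*133893=1924560


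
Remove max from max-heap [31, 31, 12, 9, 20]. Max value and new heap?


Max = 31
Replace root with last, heapify down
Resulting heap: [31, 20, 12, 9]


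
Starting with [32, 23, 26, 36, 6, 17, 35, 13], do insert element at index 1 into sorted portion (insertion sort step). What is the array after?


After one pass: [23, 32, 26, 36, 6, 17, 35, 13]


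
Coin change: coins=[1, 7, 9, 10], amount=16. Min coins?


dp[0]=0; dp[i]=1+min(dp[i-c] for c in coins)
...dp[11]=2, dp[12]=3, dp[13]=4, dp[14]=2, dp[15]=3, dp[16]=2
Minimum coins for 16 = 2


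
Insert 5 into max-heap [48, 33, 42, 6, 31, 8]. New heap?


Append 5: [48, 33, 42, 6, 31, 8, 5]
Bubble up: no swaps needed
Result: [48, 33, 42, 6, 31, 8, 5]


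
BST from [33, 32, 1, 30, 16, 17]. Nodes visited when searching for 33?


BST root = 33
Search for 33: compare at each node
Path: [33]


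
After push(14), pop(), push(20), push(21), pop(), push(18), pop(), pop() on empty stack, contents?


push(14) -> [14]
pop() returns 14 -> []
push(20) -> [20]
push(21) -> [20, 21]
pop() returns 21 -> [20]
push(18) -> [20, 18]
pop() returns 18 -> [20]
pop() returns 20 -> []
Final stack (bottom to top): []


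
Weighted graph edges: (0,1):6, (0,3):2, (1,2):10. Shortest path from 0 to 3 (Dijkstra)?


Dijkstra from 0:
Distances: {0: 0, 1: 6, 2: 16, 3: 2}
Shortest distance to 3 = 2, path = [0, 3]


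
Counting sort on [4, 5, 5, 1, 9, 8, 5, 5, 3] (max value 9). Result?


Count array: [0, 1, 0, 1, 1, 4, 0, 0, 1, 1]
Reconstruct: [1, 3, 4, 5, 5, 5, 5, 8, 9]


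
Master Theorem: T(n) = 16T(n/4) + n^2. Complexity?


a=16, b=4, c=2. log_4(16)=2 = c=2. Case 2: O(n^c log n) = O(n^2 log n)
Complexity: O(n^2 log n)


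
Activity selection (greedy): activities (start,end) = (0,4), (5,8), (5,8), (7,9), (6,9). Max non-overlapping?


Greedy: pick earliest-ending, then skip overlaps.
Selected (2 activities): [(0, 4), (5, 8)]


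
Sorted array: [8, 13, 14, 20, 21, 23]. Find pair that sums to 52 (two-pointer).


Two pointers: lo=0, hi=5
No pair sums to 52


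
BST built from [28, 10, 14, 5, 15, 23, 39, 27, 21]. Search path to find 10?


BST root = 28
Search for 10: compare at each node
Path: [28, 10]


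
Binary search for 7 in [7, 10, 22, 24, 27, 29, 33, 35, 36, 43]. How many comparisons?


Search for 7:
[0,9] mid=4 arr[4]=27
[0,3] mid=1 arr[1]=10
[0,0] mid=0 arr[0]=7
Total: 3 comparisons


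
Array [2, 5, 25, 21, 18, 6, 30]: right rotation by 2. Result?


Right rotate by 2: [6, 30, 2, 5, 25, 21, 18]


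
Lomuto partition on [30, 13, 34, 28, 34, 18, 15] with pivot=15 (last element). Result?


Elements <= 15 go left of pivot.
Result: [13, 15, 34, 28, 34, 18, 30], pivot at index 1


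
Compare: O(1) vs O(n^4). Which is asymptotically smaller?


constant grows slower than quartic
O(1) is asymptotically smaller; O(n^4) grows faster


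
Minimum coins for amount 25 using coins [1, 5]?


dp[0]=0; dp[i]=1+min(dp[i-c] for c in coins)
...dp[20]=4, dp[21]=5, dp[22]=6, dp[23]=7, dp[24]=8, dp[25]=5
Minimum coins for 25 = 5


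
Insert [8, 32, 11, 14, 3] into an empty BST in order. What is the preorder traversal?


Root = 8; build tree by BST insertion.
Preorder traversal: [8, 3, 32, 11, 14]


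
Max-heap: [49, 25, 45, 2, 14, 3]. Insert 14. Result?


Append 14: [49, 25, 45, 2, 14, 3, 14]
Bubble up: no swaps needed
Result: [49, 25, 45, 2, 14, 3, 14]


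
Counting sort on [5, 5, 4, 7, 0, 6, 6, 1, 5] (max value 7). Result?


Count array: [1, 1, 0, 0, 1, 3, 2, 1]
Reconstruct: [0, 1, 4, 5, 5, 5, 6, 6, 7]


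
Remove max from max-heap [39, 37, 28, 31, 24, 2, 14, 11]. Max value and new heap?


Max = 39
Replace root with last, heapify down
Resulting heap: [37, 31, 28, 11, 24, 2, 14]


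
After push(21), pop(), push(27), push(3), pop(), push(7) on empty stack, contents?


push(21) -> [21]
pop() returns 21 -> []
push(27) -> [27]
push(3) -> [27, 3]
pop() returns 3 -> [27]
push(7) -> [27, 7]
Final stack (bottom to top): [27, 7]


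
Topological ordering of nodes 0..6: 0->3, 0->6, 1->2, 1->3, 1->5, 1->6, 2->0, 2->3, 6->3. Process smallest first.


Kahn's algorithm, process smallest node first
Order: [1, 2, 0, 4, 5, 6, 3]


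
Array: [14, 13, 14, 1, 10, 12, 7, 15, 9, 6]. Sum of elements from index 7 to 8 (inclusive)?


Prefix sums: [0, 14, 27, 41, 42, 52, 64, 71, 86, 95, 101]
Sum[7..8] = prefix[9] - prefix[7] = 95 - 71 = 24


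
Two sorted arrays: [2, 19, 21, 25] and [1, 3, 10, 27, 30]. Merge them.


Compare heads, take smaller each step.
Merged: [1, 2, 3, 10, 19, 21, 25, 27, 30]


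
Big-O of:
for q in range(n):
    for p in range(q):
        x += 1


Per nesting level: O(n) * O(n) [triangular over q] = O(n^2)
Complexity: O(n^2)


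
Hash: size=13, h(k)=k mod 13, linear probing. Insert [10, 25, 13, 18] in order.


Insertions: 10->slot 10; 25->slot 12; 13->slot 0; 18->slot 5
Table: [13, None, None, None, None, 18, None, None, None, None, 10, None, 25]


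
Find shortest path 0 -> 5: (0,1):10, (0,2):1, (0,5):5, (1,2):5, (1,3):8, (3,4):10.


Dijkstra from 0:
Distances: {0: 0, 1: 6, 2: 1, 3: 14, 4: 24, 5: 5}
Shortest distance to 5 = 5, path = [0, 5]


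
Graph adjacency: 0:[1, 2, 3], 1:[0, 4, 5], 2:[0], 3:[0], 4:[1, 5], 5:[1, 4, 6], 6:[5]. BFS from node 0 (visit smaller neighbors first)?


BFS queue: start with [0]
Visit order: [0, 1, 2, 3, 4, 5, 6]


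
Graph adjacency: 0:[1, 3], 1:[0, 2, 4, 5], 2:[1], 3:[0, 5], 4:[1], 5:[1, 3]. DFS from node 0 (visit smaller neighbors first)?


DFS stack-based: start with [0]
Visit order: [0, 1, 2, 4, 5, 3]


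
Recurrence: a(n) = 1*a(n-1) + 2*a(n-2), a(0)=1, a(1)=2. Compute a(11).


Build bottom-up:
...a(9)=512, a(10)=1024, a(11)=1*1024+2*512=2048


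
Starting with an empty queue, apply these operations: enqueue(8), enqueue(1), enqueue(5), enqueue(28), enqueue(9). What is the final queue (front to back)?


enqueue(8) -> [8]
enqueue(1) -> [8, 1]
enqueue(5) -> [8, 1, 5]
enqueue(28) -> [8, 1, 5, 28]
enqueue(9) -> [8, 1, 5, 28, 9]
Final queue (front to back): [8, 1, 5, 28, 9]


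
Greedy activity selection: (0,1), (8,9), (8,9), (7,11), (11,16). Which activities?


Greedy: pick earliest-ending, then skip overlaps.
Selected (3 activities): [(0, 1), (8, 9), (11, 16)]


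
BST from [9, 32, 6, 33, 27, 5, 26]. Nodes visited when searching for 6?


BST root = 9
Search for 6: compare at each node
Path: [9, 6]


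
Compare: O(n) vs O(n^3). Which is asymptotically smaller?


linear grows slower than cubic
O(n) is asymptotically smaller; O(n^3) grows faster


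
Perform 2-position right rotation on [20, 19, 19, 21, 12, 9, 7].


Right rotate by 2: [9, 7, 20, 19, 19, 21, 12]


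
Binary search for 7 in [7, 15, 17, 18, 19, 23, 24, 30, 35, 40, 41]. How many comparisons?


Search for 7:
[0,10] mid=5 arr[5]=23
[0,4] mid=2 arr[2]=17
[0,1] mid=0 arr[0]=7
Total: 3 comparisons


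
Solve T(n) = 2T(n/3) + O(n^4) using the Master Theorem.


a=2, b=3, c=4. log_3(2)=0.631 < c=4. Case 3: O(n^c) = O(n^4)
Complexity: O(n^4)


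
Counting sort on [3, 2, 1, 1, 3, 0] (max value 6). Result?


Count array: [1, 2, 1, 2, 0, 0, 0]
Reconstruct: [0, 1, 1, 2, 3, 3]


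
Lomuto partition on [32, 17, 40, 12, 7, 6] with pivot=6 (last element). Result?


Elements <= 6 go left of pivot.
Result: [6, 17, 40, 12, 7, 32], pivot at index 0


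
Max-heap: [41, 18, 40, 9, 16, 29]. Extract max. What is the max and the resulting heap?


Max = 41
Replace root with last, heapify down
Resulting heap: [40, 18, 29, 9, 16]


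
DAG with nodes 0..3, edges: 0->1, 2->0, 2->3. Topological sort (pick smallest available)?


Kahn's algorithm, process smallest node first
Order: [2, 0, 1, 3]


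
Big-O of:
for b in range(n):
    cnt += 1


Per nesting level: O(n) = O(n)
Complexity: O(n)


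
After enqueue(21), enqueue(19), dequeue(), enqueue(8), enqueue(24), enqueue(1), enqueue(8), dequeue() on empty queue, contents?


enqueue(21) -> [21]
enqueue(19) -> [21, 19]
dequeue() returns 21 -> [19]
enqueue(8) -> [19, 8]
enqueue(24) -> [19, 8, 24]
enqueue(1) -> [19, 8, 24, 1]
enqueue(8) -> [19, 8, 24, 1, 8]
dequeue() returns 19 -> [8, 24, 1, 8]
Final queue (front to back): [8, 24, 1, 8]


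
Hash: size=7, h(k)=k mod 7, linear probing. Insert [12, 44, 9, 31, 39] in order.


Insertions: 12->slot 5; 44->slot 2; 9->slot 3; 31->slot 4; 39->slot 6
Table: [None, None, 44, 9, 31, 12, 39]


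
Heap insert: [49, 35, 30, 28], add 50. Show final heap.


Append 50: [49, 35, 30, 28, 50]
Bubble up: swap idx 4(50) with idx 1(35); swap idx 1(50) with idx 0(49)
Result: [50, 49, 30, 28, 35]


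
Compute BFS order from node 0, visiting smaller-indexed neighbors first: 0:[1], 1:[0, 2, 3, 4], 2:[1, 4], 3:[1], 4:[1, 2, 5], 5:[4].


BFS queue: start with [0]
Visit order: [0, 1, 2, 3, 4, 5]


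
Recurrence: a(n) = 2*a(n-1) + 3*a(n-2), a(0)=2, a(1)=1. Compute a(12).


Build bottom-up:
...a(10)=44288, a(11)=132859, a(12)=2*132859+3*44288=398582


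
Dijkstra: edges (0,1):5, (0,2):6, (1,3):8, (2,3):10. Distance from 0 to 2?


Dijkstra from 0:
Distances: {0: 0, 1: 5, 2: 6, 3: 13}
Shortest distance to 2 = 6, path = [0, 2]


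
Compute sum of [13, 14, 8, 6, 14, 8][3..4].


Prefix sums: [0, 13, 27, 35, 41, 55, 63]
Sum[3..4] = prefix[5] - prefix[3] = 55 - 35 = 20


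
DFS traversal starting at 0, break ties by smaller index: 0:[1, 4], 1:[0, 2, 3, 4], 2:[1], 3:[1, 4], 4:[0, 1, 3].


DFS stack-based: start with [0]
Visit order: [0, 1, 2, 3, 4]


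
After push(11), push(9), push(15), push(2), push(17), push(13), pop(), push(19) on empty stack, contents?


push(11) -> [11]
push(9) -> [11, 9]
push(15) -> [11, 9, 15]
push(2) -> [11, 9, 15, 2]
push(17) -> [11, 9, 15, 2, 17]
push(13) -> [11, 9, 15, 2, 17, 13]
pop() returns 13 -> [11, 9, 15, 2, 17]
push(19) -> [11, 9, 15, 2, 17, 19]
Final stack (bottom to top): [11, 9, 15, 2, 17, 19]


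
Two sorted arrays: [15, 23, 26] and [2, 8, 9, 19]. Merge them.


Compare heads, take smaller each step.
Merged: [2, 8, 9, 15, 19, 23, 26]


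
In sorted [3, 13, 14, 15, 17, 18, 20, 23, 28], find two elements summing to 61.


Two pointers: lo=0, hi=8
No pair sums to 61


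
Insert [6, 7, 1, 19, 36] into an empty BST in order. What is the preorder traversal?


Root = 6; build tree by BST insertion.
Preorder traversal: [6, 1, 7, 19, 36]


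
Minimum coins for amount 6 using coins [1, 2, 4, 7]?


dp[0]=0; dp[i]=1+min(dp[i-c] for c in coins)
...dp[1]=1, dp[2]=1, dp[3]=2, dp[4]=1, dp[5]=2, dp[6]=2
Minimum coins for 6 = 2


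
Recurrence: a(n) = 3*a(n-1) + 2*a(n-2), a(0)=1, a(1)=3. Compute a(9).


Build bottom-up:
...a(7)=6279, a(8)=22363, a(9)=3*22363+2*6279=79647


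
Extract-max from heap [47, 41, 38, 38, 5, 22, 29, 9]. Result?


Max = 47
Replace root with last, heapify down
Resulting heap: [41, 38, 38, 9, 5, 22, 29]


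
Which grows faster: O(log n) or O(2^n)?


logarithmic grows slower than exponential
O(log n) is asymptotically smaller; O(2^n) grows faster


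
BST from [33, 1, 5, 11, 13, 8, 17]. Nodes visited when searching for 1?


BST root = 33
Search for 1: compare at each node
Path: [33, 1]


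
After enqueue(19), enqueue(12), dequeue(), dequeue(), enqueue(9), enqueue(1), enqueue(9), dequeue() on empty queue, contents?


enqueue(19) -> [19]
enqueue(12) -> [19, 12]
dequeue() returns 19 -> [12]
dequeue() returns 12 -> []
enqueue(9) -> [9]
enqueue(1) -> [9, 1]
enqueue(9) -> [9, 1, 9]
dequeue() returns 9 -> [1, 9]
Final queue (front to back): [1, 9]


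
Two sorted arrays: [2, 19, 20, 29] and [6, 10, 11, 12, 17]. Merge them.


Compare heads, take smaller each step.
Merged: [2, 6, 10, 11, 12, 17, 19, 20, 29]


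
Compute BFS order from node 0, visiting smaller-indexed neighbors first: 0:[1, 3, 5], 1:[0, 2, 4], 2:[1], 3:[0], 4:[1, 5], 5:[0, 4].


BFS queue: start with [0]
Visit order: [0, 1, 3, 5, 2, 4]


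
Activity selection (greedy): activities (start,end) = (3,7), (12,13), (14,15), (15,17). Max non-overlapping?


Greedy: pick earliest-ending, then skip overlaps.
Selected (4 activities): [(3, 7), (12, 13), (14, 15), (15, 17)]


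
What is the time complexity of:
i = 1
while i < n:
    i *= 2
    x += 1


Per nesting level: O(log n) = O(log n)
Complexity: O(log n)


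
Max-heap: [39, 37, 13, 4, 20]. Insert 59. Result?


Append 59: [39, 37, 13, 4, 20, 59]
Bubble up: swap idx 5(59) with idx 2(13); swap idx 2(59) with idx 0(39)
Result: [59, 37, 39, 4, 20, 13]


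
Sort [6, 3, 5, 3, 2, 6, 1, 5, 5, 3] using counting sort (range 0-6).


Count array: [0, 1, 1, 3, 0, 3, 2]
Reconstruct: [1, 2, 3, 3, 3, 5, 5, 5, 6, 6]


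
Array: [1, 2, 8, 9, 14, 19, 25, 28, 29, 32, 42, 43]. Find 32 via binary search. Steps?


Search for 32:
[0,11] mid=5 arr[5]=19
[6,11] mid=8 arr[8]=29
[9,11] mid=10 arr[10]=42
[9,9] mid=9 arr[9]=32
Total: 4 comparisons


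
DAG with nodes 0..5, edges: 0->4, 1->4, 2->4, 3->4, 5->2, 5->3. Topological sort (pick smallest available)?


Kahn's algorithm, process smallest node first
Order: [0, 1, 5, 2, 3, 4]


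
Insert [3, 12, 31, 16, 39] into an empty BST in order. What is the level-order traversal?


Root = 3; build tree by BST insertion.
Level-Order traversal: [3, 12, 31, 16, 39]


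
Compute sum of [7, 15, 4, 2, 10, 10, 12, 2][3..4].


Prefix sums: [0, 7, 22, 26, 28, 38, 48, 60, 62]
Sum[3..4] = prefix[5] - prefix[3] = 38 - 26 = 12


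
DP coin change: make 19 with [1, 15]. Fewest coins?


dp[0]=0; dp[i]=1+min(dp[i-c] for c in coins)
...dp[14]=14, dp[15]=1, dp[16]=2, dp[17]=3, dp[18]=4, dp[19]=5
Minimum coins for 19 = 5


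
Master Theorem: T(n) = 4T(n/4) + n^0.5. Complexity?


a=4, b=4, c=0.5. log_4(4)=1 > c=0.5. Case 1: O(n^log_b(a)) = O(n)
Complexity: O(n)


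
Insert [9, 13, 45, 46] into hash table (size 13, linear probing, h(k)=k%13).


Insertions: 9->slot 9; 13->slot 0; 45->slot 6; 46->slot 7
Table: [13, None, None, None, None, None, 45, 46, None, 9, None, None, None]


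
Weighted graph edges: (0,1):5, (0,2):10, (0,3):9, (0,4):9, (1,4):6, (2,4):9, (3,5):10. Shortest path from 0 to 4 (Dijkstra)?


Dijkstra from 0:
Distances: {0: 0, 1: 5, 2: 10, 3: 9, 4: 9, 5: 19}
Shortest distance to 4 = 9, path = [0, 4]


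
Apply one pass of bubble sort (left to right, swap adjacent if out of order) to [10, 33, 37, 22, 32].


After one pass: [10, 33, 22, 32, 37]


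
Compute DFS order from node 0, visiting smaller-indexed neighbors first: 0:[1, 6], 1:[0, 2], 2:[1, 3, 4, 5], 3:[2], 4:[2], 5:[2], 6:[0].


DFS stack-based: start with [0]
Visit order: [0, 1, 2, 3, 4, 5, 6]


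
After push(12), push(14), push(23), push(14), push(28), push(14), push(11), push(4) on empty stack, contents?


push(12) -> [12]
push(14) -> [12, 14]
push(23) -> [12, 14, 23]
push(14) -> [12, 14, 23, 14]
push(28) -> [12, 14, 23, 14, 28]
push(14) -> [12, 14, 23, 14, 28, 14]
push(11) -> [12, 14, 23, 14, 28, 14, 11]
push(4) -> [12, 14, 23, 14, 28, 14, 11, 4]
Final stack (bottom to top): [12, 14, 23, 14, 28, 14, 11, 4]


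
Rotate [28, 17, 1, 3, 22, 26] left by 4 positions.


Left rotate by 4: [22, 26, 28, 17, 1, 3]


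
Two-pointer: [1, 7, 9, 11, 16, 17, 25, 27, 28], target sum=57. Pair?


Two pointers: lo=0, hi=8
No pair sums to 57


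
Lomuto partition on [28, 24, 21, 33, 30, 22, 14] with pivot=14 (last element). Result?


Elements <= 14 go left of pivot.
Result: [14, 24, 21, 33, 30, 22, 28], pivot at index 0


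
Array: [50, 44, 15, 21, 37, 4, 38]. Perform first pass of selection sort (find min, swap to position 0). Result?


After one pass: [4, 44, 15, 21, 37, 50, 38]


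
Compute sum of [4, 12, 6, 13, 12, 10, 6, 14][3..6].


Prefix sums: [0, 4, 16, 22, 35, 47, 57, 63, 77]
Sum[3..6] = prefix[7] - prefix[3] = 63 - 22 = 41


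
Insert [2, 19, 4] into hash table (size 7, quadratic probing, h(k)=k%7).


Insertions: 2->slot 2; 19->slot 5; 4->slot 4
Table: [None, None, 2, None, 4, 19, None]


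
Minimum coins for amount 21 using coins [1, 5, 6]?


dp[0]=0; dp[i]=1+min(dp[i-c] for c in coins)
...dp[16]=3, dp[17]=3, dp[18]=3, dp[19]=4, dp[20]=4, dp[21]=4
Minimum coins for 21 = 4


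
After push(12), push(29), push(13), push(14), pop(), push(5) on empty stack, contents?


push(12) -> [12]
push(29) -> [12, 29]
push(13) -> [12, 29, 13]
push(14) -> [12, 29, 13, 14]
pop() returns 14 -> [12, 29, 13]
push(5) -> [12, 29, 13, 5]
Final stack (bottom to top): [12, 29, 13, 5]


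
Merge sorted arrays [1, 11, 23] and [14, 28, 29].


Compare heads, take smaller each step.
Merged: [1, 11, 14, 23, 28, 29]


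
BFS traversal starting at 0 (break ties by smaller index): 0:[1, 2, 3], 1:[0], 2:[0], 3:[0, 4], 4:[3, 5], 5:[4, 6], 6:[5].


BFS queue: start with [0]
Visit order: [0, 1, 2, 3, 4, 5, 6]


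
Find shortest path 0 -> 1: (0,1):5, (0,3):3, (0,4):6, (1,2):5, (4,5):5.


Dijkstra from 0:
Distances: {0: 0, 1: 5, 2: 10, 3: 3, 4: 6, 5: 11}
Shortest distance to 1 = 5, path = [0, 1]


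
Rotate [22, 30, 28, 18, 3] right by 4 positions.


Right rotate by 4: [30, 28, 18, 3, 22]


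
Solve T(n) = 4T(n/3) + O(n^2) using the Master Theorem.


a=4, b=3, c=2. log_3(4)=1.262 < c=2. Case 3: O(n^c) = O(n^2)
Complexity: O(n^2)


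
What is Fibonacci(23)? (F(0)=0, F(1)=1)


F(n)=F(n-1)+F(n-2)
...F(21)=10946, F(22)=17711, F(23)=28657


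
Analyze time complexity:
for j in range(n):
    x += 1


Per nesting level: O(n) = O(n)
Complexity: O(n)


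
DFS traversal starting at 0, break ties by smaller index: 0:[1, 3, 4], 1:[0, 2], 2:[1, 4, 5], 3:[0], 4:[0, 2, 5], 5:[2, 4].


DFS stack-based: start with [0]
Visit order: [0, 1, 2, 4, 5, 3]


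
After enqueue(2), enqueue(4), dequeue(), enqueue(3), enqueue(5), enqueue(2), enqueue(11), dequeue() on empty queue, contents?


enqueue(2) -> [2]
enqueue(4) -> [2, 4]
dequeue() returns 2 -> [4]
enqueue(3) -> [4, 3]
enqueue(5) -> [4, 3, 5]
enqueue(2) -> [4, 3, 5, 2]
enqueue(11) -> [4, 3, 5, 2, 11]
dequeue() returns 4 -> [3, 5, 2, 11]
Final queue (front to back): [3, 5, 2, 11]


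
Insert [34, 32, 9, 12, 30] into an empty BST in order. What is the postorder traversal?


Root = 34; build tree by BST insertion.
Postorder traversal: [30, 12, 9, 32, 34]


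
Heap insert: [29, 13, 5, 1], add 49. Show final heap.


Append 49: [29, 13, 5, 1, 49]
Bubble up: swap idx 4(49) with idx 1(13); swap idx 1(49) with idx 0(29)
Result: [49, 29, 5, 1, 13]


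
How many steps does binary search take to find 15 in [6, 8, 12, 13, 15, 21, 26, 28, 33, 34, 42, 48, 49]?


Search for 15:
[0,12] mid=6 arr[6]=26
[0,5] mid=2 arr[2]=12
[3,5] mid=4 arr[4]=15
Total: 3 comparisons


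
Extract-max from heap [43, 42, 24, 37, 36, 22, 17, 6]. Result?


Max = 43
Replace root with last, heapify down
Resulting heap: [42, 37, 24, 6, 36, 22, 17]


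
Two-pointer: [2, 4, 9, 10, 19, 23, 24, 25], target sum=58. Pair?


Two pointers: lo=0, hi=7
No pair sums to 58


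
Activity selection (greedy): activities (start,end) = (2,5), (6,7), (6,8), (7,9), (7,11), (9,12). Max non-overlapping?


Greedy: pick earliest-ending, then skip overlaps.
Selected (4 activities): [(2, 5), (6, 7), (7, 9), (9, 12)]


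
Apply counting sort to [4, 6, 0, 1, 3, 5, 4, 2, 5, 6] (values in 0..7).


Count array: [1, 1, 1, 1, 2, 2, 2, 0]
Reconstruct: [0, 1, 2, 3, 4, 4, 5, 5, 6, 6]


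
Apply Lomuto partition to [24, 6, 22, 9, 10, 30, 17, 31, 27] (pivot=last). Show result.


Elements <= 27 go left of pivot.
Result: [24, 6, 22, 9, 10, 17, 27, 31, 30], pivot at index 6


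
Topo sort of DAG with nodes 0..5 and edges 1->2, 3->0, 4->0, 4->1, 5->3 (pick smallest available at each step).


Kahn's algorithm, process smallest node first
Order: [4, 1, 2, 5, 3, 0]


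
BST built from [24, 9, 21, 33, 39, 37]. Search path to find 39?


BST root = 24
Search for 39: compare at each node
Path: [24, 33, 39]


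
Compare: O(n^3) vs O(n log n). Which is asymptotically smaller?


linearithmic grows slower than cubic
O(n log n) is asymptotically smaller; O(n^3) grows faster


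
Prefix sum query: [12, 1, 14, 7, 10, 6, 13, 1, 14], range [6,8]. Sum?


Prefix sums: [0, 12, 13, 27, 34, 44, 50, 63, 64, 78]
Sum[6..8] = prefix[9] - prefix[6] = 78 - 50 = 28


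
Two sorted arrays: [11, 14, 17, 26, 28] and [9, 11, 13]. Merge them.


Compare heads, take smaller each step.
Merged: [9, 11, 11, 13, 14, 17, 26, 28]


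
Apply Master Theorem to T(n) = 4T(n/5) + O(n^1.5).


a=4, b=5, c=1.5. log_5(4)=0.861 < c=1.5. Case 3: O(n^c) = O(n^1.500)
Complexity: O(n^1.500)


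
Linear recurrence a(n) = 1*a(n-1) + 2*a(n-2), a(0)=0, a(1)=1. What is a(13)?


Build bottom-up:
...a(11)=683, a(12)=1365, a(13)=1*1365+2*683=2731


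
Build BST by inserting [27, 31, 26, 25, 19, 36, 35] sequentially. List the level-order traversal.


Root = 27; build tree by BST insertion.
Level-Order traversal: [27, 26, 31, 25, 36, 19, 35]


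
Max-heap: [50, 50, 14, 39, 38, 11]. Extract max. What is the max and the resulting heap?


Max = 50
Replace root with last, heapify down
Resulting heap: [50, 39, 14, 11, 38]


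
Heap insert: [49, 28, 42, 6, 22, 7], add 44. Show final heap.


Append 44: [49, 28, 42, 6, 22, 7, 44]
Bubble up: swap idx 6(44) with idx 2(42)
Result: [49, 28, 44, 6, 22, 7, 42]


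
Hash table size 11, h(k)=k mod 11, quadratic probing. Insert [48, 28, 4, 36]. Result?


Insertions: 48->slot 4; 28->slot 6; 4->slot 5; 36->slot 3
Table: [None, None, None, 36, 48, 4, 28, None, None, None, None]


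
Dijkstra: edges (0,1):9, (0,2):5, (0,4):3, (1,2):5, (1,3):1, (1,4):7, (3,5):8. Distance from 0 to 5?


Dijkstra from 0:
Distances: {0: 0, 1: 9, 2: 5, 3: 10, 4: 3, 5: 18}
Shortest distance to 5 = 18, path = [0, 1, 3, 5]


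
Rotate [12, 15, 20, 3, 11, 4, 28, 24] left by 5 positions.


Left rotate by 5: [4, 28, 24, 12, 15, 20, 3, 11]


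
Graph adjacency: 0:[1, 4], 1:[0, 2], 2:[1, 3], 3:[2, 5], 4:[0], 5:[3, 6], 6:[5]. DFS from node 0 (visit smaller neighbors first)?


DFS stack-based: start with [0]
Visit order: [0, 1, 2, 3, 5, 6, 4]


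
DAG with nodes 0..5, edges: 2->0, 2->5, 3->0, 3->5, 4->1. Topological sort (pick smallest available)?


Kahn's algorithm, process smallest node first
Order: [2, 3, 0, 4, 1, 5]


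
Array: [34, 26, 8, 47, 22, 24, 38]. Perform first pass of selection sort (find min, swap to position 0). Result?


After one pass: [8, 26, 34, 47, 22, 24, 38]


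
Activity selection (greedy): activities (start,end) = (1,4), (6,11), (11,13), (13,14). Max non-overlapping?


Greedy: pick earliest-ending, then skip overlaps.
Selected (4 activities): [(1, 4), (6, 11), (11, 13), (13, 14)]


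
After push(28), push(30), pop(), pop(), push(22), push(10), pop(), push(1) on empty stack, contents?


push(28) -> [28]
push(30) -> [28, 30]
pop() returns 30 -> [28]
pop() returns 28 -> []
push(22) -> [22]
push(10) -> [22, 10]
pop() returns 10 -> [22]
push(1) -> [22, 1]
Final stack (bottom to top): [22, 1]


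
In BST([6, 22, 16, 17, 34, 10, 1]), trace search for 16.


BST root = 6
Search for 16: compare at each node
Path: [6, 22, 16]


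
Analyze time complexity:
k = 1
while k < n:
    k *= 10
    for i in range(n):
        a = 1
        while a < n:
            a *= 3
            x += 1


Per nesting level: O(log n) * O(n) * O(log n) = O(n (log n)^2)
Complexity: O(n (log n)^2)


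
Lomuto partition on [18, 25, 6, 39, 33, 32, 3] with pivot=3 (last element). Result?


Elements <= 3 go left of pivot.
Result: [3, 25, 6, 39, 33, 32, 18], pivot at index 0
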